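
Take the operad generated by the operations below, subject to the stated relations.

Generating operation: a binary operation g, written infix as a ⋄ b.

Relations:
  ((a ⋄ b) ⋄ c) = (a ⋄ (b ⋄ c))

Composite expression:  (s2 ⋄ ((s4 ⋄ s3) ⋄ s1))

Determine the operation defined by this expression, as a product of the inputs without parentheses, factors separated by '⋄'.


s2 ⋄ s4 ⋄ s3 ⋄ s1

Under associativity of g, the answer is the s's in reading order.
(s4 ⋄ s3) collapses to s4 ⋄ s3
((s4 ⋄ s3) ⋄ s1) collapses to s4 ⋄ s3 ⋄ s1
(s2 ⋄ ((s4 ⋄ s3) ⋄ s1)) collapses to s2 ⋄ s4 ⋄ s3 ⋄ s1


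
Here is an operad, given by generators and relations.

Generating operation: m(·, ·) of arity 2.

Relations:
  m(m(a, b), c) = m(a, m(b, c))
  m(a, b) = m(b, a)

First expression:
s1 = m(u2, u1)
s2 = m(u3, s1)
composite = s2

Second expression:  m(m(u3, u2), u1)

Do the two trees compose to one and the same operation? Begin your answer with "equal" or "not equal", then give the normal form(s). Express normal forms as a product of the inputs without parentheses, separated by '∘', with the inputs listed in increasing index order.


The first expression, normalized: u1 ∘ u2 ∘ u3
The second expression, normalized: u1 ∘ u2 ∘ u3
The forms coincide; equal.

equal — both sides give u1 ∘ u2 ∘ u3


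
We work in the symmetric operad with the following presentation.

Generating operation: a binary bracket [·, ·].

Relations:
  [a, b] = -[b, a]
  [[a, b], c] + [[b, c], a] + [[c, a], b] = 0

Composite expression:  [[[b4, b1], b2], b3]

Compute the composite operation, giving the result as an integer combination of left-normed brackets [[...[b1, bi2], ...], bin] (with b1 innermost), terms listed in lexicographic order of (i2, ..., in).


-[[[b1, b4], b2], b3]

In the tensor algebra, words opening b1 carry the b1-anchored form.
Composite bracket: [[[b4, b1], b2], b3]
The bracket unfolds into 8 signed words via [a, b] = ab - ba (2^3 = 8).
The b1-initial words carry the normal form:
  from b1b4b2b3, sign -1: term -[[[b1, b4], b2], b3]


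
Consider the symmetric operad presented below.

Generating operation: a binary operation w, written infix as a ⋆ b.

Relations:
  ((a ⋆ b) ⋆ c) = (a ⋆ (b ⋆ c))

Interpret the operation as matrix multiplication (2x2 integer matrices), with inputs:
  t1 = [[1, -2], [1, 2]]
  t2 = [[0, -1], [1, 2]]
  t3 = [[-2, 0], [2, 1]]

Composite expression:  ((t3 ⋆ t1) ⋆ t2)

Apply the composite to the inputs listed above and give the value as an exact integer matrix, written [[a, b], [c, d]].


[[4, 10], [-2, -7]]

(t3 ⋆ t1) = [[-2, 4], [3, -2]]
((t3 ⋆ t1) ⋆ t2) = [[4, 10], [-2, -7]]


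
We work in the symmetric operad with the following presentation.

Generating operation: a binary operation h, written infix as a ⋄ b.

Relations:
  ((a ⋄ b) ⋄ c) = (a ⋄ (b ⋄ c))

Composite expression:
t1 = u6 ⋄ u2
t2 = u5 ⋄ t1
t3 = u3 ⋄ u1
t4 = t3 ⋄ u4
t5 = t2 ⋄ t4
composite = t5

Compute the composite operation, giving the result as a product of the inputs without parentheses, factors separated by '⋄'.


u5 ⋄ u6 ⋄ u2 ⋄ u3 ⋄ u1 ⋄ u4

All parenthesizations of h agree; list the u-inputs left to right.
(u6 ⋄ u2) reduces to u6 ⋄ u2
(u5 ⋄ (u6 ⋄ u2)) reduces to u5 ⋄ u6 ⋄ u2
(u3 ⋄ u1) reduces to u3 ⋄ u1
((u3 ⋄ u1) ⋄ u4) reduces to u3 ⋄ u1 ⋄ u4
((u5 ⋄ (u6 ⋄ u2)) ⋄ ((u3 ⋄ u1) ⋄ u4)) reduces to u5 ⋄ u6 ⋄ u2 ⋄ u3 ⋄ u1 ⋄ u4


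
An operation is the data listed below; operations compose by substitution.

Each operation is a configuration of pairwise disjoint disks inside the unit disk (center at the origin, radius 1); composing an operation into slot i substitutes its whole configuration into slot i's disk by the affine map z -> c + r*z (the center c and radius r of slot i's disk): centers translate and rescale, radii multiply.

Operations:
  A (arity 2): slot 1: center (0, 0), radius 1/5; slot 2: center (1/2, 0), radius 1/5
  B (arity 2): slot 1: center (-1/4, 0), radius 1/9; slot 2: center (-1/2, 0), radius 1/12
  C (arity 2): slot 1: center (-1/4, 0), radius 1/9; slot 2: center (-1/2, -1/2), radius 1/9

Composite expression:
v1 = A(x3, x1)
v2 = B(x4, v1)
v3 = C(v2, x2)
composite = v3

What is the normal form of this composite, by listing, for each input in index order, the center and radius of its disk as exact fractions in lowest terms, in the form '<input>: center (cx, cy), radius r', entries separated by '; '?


x1: center (-65/216, 0), radius 1/540; x2: center (-1/2, -1/2), radius 1/9; x3: center (-11/36, 0), radius 1/540; x4: center (-5/18, 0), radius 1/81


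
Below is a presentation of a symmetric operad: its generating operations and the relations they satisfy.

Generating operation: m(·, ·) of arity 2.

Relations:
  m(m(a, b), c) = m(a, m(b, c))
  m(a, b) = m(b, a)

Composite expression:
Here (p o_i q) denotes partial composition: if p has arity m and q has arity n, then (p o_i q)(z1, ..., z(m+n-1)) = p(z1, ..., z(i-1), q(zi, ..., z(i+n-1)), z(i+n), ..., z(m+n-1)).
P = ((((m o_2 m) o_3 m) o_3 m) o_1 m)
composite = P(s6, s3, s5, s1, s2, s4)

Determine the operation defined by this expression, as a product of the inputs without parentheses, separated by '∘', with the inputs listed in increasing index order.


s1 ∘ s2 ∘ s3 ∘ s4 ∘ s5 ∘ s6

Any arrangement under m is one operation, so sort the s-inputs.
m(s6, s3) unparenthesizes to s6 ∘ s3
m(s1, s2) unparenthesizes to s1 ∘ s2
m(m(s1, s2), s4) unparenthesizes to s1 ∘ s2 ∘ s4
m(s5, m(m(s1, s2), s4)) unparenthesizes to s5 ∘ s1 ∘ s2 ∘ s4
m(m(s6, s3), m(s5, m(m(s1, s2), s4))) unparenthesizes to s6 ∘ s3 ∘ s5 ∘ s1 ∘ s2 ∘ s4
reordering the factors by index: s1 ∘ s2 ∘ s3 ∘ s4 ∘ s5 ∘ s6


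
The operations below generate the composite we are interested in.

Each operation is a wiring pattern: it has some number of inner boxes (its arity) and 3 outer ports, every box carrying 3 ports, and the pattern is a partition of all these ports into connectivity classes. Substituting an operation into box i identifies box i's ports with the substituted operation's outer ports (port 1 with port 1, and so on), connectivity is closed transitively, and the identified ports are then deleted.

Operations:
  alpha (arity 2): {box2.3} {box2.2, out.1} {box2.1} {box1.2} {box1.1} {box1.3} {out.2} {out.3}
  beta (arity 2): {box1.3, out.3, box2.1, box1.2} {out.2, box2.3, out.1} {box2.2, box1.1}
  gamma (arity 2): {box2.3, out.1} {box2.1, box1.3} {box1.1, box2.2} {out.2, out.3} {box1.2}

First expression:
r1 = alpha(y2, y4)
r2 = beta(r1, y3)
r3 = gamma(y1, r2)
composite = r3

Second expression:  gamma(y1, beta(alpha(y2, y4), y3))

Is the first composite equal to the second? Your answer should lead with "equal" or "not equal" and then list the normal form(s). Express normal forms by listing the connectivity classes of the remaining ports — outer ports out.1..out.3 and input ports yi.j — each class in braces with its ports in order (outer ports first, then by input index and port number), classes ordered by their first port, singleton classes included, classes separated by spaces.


equal; the common form is {out.1, y3.1} {out.2, out.3} {y1.1, y1.3, y3.3} {y1.2} {y2.1} {y2.2} {y2.3} {y3.2, y4.2} {y4.1} {y4.3}

The first composite normalizes to {out.1, y3.1} {out.2, out.3} {y1.1, y1.3, y3.3} {y1.2} {y2.1} {y2.2} {y2.3} {y3.2, y4.2} {y4.1} {y4.3}
The second composite normalizes to {out.1, y3.1} {out.2, out.3} {y1.1, y1.3, y3.3} {y1.2} {y2.1} {y2.2} {y2.3} {y3.2, y4.2} {y4.1} {y4.3}
Same normal form: equal.


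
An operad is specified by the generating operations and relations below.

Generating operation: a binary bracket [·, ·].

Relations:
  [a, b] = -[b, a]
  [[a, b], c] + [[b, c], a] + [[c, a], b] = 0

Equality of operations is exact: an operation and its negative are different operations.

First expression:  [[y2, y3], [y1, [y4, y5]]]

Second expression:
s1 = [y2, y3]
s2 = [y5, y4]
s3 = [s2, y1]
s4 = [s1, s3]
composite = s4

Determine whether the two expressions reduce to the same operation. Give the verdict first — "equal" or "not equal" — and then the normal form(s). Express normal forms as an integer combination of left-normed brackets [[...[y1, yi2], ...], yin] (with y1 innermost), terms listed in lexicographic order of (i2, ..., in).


equal: each reduces to -[[[[y1, y4], y5], y2], y3] + [[[[y1, y4], y5], y3], y2] + [[[[y1, y5], y4], y2], y3] - [[[[y1, y5], y4], y3], y2]

In normal form, the first expression is -[[[[y1, y4], y5], y2], y3] + [[[[y1, y4], y5], y3], y2] + [[[[y1, y5], y4], y2], y3] - [[[[y1, y5], y4], y3], y2]
In normal form, the second expression is -[[[[y1, y4], y5], y2], y3] + [[[[y1, y4], y5], y3], y2] + [[[[y1, y5], y4], y2], y3] - [[[[y1, y5], y4], y3], y2]
One common form — equal.


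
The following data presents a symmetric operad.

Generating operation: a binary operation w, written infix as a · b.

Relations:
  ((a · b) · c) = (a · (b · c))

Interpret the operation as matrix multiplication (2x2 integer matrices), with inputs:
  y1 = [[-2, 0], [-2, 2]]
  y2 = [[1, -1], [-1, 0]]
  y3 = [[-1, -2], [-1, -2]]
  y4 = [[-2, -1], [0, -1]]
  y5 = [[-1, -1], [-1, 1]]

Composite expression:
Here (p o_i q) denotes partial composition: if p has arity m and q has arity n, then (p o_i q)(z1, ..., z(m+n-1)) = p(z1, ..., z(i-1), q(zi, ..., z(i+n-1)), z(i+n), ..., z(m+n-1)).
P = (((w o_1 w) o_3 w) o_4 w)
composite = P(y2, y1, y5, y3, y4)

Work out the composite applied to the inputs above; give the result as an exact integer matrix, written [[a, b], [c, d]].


[[0, 0], [-8, -12]]


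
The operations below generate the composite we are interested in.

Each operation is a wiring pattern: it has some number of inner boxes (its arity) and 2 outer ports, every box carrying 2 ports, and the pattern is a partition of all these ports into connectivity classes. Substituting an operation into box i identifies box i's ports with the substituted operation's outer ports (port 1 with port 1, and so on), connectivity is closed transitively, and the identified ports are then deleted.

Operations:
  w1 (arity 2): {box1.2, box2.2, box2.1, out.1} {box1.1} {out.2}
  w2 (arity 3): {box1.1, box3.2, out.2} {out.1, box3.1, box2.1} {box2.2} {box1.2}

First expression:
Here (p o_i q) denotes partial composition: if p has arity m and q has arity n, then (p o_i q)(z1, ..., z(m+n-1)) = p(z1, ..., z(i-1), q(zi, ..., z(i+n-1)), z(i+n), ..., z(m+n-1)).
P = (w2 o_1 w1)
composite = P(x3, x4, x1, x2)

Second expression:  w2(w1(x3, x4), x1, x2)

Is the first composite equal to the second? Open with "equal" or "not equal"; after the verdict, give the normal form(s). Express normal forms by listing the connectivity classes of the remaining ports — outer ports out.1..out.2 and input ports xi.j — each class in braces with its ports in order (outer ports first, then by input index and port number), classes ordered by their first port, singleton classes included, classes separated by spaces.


equal — both sides give {out.1, x1.1, x2.1} {out.2, x2.2, x3.2, x4.1, x4.2} {x1.2} {x3.1}

The first expression, normalized: {out.1, x1.1, x2.1} {out.2, x2.2, x3.2, x4.1, x4.2} {x1.2} {x3.1}
The second expression, normalized: {out.1, x1.1, x2.1} {out.2, x2.2, x3.2, x4.1, x4.2} {x1.2} {x3.1}
One common form — equal.


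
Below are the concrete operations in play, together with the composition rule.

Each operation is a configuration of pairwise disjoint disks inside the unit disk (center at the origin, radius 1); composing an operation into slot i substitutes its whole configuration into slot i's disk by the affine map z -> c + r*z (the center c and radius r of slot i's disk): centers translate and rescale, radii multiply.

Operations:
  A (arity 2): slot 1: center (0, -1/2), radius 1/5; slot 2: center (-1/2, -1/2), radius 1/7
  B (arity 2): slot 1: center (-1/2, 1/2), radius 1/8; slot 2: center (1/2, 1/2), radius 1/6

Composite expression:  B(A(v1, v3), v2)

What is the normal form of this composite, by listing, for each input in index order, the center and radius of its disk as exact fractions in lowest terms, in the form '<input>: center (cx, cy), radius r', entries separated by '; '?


v1: center (-1/2, 7/16), radius 1/40; v2: center (1/2, 1/2), radius 1/6; v3: center (-9/16, 7/16), radius 1/56

Below B, radii multiply path by path; the v-disk centers shift.
for v1, the 2-step affine chain lands on center (-1/2, 7/16), radius 1/40
for v3, the 2-step affine chain lands on center (-9/16, 7/16), radius 1/56
for v2, the 1-step affine chain lands on center (1/2, 1/2), radius 1/6


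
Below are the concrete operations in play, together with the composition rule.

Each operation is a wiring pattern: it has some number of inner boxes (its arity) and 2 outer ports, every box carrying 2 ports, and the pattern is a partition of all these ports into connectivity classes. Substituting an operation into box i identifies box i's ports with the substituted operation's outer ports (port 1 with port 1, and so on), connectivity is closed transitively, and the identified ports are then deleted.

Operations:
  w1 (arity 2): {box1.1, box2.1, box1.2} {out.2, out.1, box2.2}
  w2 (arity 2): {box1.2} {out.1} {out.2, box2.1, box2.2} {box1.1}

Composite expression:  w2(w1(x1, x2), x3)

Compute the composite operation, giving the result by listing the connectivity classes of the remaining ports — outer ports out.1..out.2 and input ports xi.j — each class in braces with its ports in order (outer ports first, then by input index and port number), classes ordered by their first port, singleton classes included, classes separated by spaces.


{out.1} {out.2, x3.1, x3.2} {x1.1, x1.2, x2.1} {x2.2}


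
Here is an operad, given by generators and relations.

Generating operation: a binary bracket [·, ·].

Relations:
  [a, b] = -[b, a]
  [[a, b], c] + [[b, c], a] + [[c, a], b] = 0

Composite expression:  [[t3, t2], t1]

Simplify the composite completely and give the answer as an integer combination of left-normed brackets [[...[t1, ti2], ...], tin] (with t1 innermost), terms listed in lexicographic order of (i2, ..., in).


[[t1, t2], t3] - [[t1, t3], t2]

Expand each bracket as ab - ba; the t1-initial words give the coefficients.
Composite bracket: [[t3, t2], t1]
Under [a, b] = ab - ba we get 4 signed associative words (2^2 = 4).
Words beginning with t1 determine it all:
  the word t1t2t3 carries sign +1 and contributes +[[t1, t2], t3]
  the word t1t3t2 carries sign -1 and contributes -[[t1, t3], t2]


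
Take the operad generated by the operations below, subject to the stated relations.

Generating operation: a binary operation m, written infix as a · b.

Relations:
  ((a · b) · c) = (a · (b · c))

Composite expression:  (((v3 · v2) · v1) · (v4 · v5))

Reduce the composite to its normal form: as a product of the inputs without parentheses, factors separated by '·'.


v3 · v2 · v1 · v4 · v5

All parenthesizations of m agree; list the v-inputs left to right.
(v3 · v2) unparenthesizes to v3 · v2
((v3 · v2) · v1) unparenthesizes to v3 · v2 · v1
(v4 · v5) unparenthesizes to v4 · v5
(((v3 · v2) · v1) · (v4 · v5)) unparenthesizes to v3 · v2 · v1 · v4 · v5


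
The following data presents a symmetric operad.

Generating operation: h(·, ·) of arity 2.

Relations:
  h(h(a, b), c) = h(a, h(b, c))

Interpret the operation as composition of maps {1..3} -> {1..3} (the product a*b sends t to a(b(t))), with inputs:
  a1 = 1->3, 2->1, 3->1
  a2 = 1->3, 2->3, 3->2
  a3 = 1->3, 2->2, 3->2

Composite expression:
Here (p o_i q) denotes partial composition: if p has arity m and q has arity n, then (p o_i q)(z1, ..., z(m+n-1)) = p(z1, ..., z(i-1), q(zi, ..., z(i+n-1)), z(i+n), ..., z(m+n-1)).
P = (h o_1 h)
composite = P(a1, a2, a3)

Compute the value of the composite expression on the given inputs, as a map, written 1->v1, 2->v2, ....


h(a1, a2) = 1->1, 2->1, 3->1
h(h(a1, a2), a3) = 1->1, 2->1, 3->1

1->1, 2->1, 3->1


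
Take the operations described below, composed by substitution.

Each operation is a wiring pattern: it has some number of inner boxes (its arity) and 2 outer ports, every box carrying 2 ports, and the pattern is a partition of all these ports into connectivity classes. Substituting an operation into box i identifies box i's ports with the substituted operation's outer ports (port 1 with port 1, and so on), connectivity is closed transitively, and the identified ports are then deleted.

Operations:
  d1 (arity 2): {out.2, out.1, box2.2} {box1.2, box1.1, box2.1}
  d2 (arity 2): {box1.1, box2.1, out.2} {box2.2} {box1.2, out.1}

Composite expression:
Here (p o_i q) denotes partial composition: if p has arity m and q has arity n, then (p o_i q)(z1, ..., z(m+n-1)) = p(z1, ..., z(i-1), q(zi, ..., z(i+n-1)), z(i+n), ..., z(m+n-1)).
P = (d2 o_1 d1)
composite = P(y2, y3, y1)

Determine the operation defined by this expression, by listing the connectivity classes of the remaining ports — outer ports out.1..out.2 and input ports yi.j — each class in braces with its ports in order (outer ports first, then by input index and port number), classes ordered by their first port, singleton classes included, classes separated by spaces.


{out.1, out.2, y1.1, y3.2} {y1.2} {y2.1, y2.2, y3.1}

After gluing at d2, chains via deleted ports link the y-ports.
through d1, on inputs (y2, y3): {out.1, out.2, y3.2} {y2.1, y2.2, y3.1} (out.j = stage outer ports)
through d2, on inputs (y2, y3, y1): {out.1, out.2, y1.1, y3.2} {y1.2} {y2.1, y2.2, y3.1} (out.j = stage outer ports)


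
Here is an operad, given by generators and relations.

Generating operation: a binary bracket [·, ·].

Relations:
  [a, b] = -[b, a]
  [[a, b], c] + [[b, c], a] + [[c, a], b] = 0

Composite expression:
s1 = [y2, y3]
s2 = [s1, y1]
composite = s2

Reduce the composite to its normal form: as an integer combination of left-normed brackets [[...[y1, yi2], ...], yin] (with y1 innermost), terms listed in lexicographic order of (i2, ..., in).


Expand each bracket as ab - ba; the y1-initial words give the coefficients.
Composite bracket: [[y2, y3], y1]
The bracket unfolds into 4 signed words via [a, b] = ab - ba (2^2 = 4).
Only words starting with y1 matter:
  the word y1y2y3 carries sign -1 and contributes -[[y1, y2], y3]
  the word y1y3y2 carries sign +1 and contributes +[[y1, y3], y2]

-[[y1, y2], y3] + [[y1, y3], y2]


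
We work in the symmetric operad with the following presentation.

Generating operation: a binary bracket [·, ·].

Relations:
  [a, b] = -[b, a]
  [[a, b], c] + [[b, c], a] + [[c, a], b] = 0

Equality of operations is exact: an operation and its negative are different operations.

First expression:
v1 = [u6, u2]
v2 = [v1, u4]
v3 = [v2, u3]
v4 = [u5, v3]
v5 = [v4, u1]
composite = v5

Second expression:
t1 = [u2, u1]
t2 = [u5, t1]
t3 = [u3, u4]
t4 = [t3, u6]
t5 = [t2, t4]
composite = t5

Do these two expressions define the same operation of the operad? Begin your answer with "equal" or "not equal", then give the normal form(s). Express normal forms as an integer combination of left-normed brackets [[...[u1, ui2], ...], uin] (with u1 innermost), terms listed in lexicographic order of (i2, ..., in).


not equal; the first gives -[[[[[u1, u2], u6], u4], u3], u5] + [[[[[u1, u3], u2], u6], u4], u5] - [[[[[u1, u3], u4], u2], u6], u5] + [[[[[u1, u3], u4], u6], u2], u5] - [[[[[u1, u3], u6], u2], u4], u5] + [[[[[u1, u4], u2], u6], u3], u5] - [[[[[u1, u4], u6], u2], u3], u5] + [[[[[u1, u5], u2], u6], u4], u3] - [[[[[u1, u5], u3], u2], u6], u4] + [[[[[u1, u5], u3], u4], u2], u6] - [[[[[u1, u5], u3], u4], u6], u2] + [[[[[u1, u5], u3], u6], u2], u4] - [[[[[u1, u5], u4], u2], u6], u3] + [[[[[u1, u5], u4], u6], u2], u3] - [[[[[u1, u5], u6], u2], u4], u3] + [[[[[u1, u6], u2], u4], u3], u5] and the second [[[[[u1, u2], u5], u3], u4], u6] - [[[[[u1, u2], u5], u4], u3], u6] - [[[[[u1, u2], u5], u6], u3], u4] + [[[[[u1, u2], u5], u6], u4], u3]


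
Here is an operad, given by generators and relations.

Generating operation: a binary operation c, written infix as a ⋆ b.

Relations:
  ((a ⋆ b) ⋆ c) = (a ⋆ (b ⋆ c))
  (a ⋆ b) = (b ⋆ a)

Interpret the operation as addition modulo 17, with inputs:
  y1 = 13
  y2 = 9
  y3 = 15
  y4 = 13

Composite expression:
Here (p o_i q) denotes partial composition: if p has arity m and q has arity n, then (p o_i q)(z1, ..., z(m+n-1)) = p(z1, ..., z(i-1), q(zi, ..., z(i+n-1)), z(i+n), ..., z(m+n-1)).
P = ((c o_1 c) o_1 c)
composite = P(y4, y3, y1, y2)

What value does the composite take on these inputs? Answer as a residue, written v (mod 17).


16 (mod 17)

(y4 ⋆ y3) = 11
((y4 ⋆ y3) ⋆ y1) = 7
(((y4 ⋆ y3) ⋆ y1) ⋆ y2) = 16


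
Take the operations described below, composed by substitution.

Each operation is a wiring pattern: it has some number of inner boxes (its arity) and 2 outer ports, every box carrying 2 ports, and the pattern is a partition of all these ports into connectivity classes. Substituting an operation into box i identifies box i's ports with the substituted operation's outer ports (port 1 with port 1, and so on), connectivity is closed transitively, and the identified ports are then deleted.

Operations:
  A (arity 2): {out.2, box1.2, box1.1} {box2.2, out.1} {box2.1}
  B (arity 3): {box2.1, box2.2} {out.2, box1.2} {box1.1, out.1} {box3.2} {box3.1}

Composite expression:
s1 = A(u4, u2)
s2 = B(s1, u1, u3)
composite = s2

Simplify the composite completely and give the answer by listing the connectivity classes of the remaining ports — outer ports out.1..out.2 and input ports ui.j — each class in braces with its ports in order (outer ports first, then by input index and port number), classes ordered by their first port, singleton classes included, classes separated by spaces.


{out.1, u2.2} {out.2, u4.1, u4.2} {u1.1, u1.2} {u2.1} {u3.1} {u3.2}

Connectivity passes through glued B-boundaries; trace each wire chain.
composing A on (u4, u2), with out.j its own outer ports: {out.1, u2.2} {out.2, u4.1, u4.2} {u2.1}
composing B on (u4, u2, u1, u3), with out.j its own outer ports: {out.1, u2.2} {out.2, u4.1, u4.2} {u1.1, u1.2} {u2.1} {u3.1} {u3.2}


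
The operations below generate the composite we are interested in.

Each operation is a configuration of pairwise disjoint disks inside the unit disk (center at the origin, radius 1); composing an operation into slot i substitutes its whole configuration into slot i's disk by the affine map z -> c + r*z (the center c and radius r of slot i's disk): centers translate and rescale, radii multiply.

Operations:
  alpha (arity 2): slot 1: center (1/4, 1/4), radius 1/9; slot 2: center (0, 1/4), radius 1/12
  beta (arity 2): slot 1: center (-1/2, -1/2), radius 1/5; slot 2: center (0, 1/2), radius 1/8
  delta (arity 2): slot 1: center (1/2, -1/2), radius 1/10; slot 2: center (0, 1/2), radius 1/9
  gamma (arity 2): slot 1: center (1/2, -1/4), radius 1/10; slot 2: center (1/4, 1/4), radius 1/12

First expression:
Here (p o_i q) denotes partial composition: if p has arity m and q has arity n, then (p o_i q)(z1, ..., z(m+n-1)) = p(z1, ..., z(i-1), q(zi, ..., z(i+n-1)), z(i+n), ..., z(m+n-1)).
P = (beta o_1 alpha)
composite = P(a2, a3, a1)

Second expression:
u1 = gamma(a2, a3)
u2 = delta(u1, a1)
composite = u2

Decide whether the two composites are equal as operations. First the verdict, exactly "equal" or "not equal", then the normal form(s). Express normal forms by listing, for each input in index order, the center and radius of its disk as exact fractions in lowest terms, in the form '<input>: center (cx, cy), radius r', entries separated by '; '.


not equal; first: a1: center (0, 1/2), radius 1/8; a2: center (-9/20, -9/20), radius 1/45; a3: center (-1/2, -9/20), radius 1/60; second: a1: center (0, 1/2), radius 1/9; a2: center (11/20, -21/40), radius 1/100; a3: center (21/40, -19/40), radius 1/120

The first composite normalizes to a1: center (0, 1/2), radius 1/8; a2: center (-9/20, -9/20), radius 1/45; a3: center (-1/2, -9/20), radius 1/60
The second composite normalizes to a1: center (0, 1/2), radius 1/9; a2: center (11/20, -21/40), radius 1/100; a3: center (21/40, -19/40), radius 1/120
Different reductions; not equal.


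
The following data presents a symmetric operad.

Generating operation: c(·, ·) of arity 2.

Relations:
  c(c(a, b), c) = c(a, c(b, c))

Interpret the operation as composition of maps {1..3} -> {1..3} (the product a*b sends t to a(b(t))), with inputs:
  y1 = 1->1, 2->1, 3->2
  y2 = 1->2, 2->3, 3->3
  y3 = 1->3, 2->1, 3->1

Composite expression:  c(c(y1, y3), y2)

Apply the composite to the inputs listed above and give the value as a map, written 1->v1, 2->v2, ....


1->1, 2->1, 3->1

c(y1, y3) = 1->2, 2->1, 3->1
c(c(y1, y3), y2) = 1->1, 2->1, 3->1


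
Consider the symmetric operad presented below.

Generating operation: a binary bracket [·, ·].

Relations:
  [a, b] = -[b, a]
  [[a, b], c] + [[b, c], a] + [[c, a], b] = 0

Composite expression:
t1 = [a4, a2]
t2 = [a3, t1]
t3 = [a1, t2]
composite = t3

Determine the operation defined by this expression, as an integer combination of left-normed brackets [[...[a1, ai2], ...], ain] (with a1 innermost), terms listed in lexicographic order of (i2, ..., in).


[[[a1, a2], a4], a3] - [[[a1, a3], a2], a4] + [[[a1, a3], a4], a2] - [[[a1, a4], a2], a3]


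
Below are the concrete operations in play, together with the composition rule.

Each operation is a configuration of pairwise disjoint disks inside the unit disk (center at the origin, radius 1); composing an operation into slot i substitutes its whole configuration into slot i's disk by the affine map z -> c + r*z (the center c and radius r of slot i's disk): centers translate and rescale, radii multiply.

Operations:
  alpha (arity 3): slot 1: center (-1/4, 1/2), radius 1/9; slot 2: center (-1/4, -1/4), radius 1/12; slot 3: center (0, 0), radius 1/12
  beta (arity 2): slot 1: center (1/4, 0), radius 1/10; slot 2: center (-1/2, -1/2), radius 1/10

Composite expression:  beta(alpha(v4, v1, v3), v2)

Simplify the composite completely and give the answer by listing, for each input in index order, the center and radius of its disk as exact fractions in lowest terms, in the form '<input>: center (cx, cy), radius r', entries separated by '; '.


v1: center (9/40, -1/40), radius 1/120; v2: center (-1/2, -1/2), radius 1/10; v3: center (1/4, 0), radius 1/120; v4: center (9/40, 1/20), radius 1/90

Affine substitution under beta: radii multiply and v-centers shift.
input v4: applying the 2 nested substitutions gives center (9/40, 1/20), radius 1/90
input v1: applying the 2 nested substitutions gives center (9/40, -1/40), radius 1/120
input v3: applying the 2 nested substitutions gives center (1/4, 0), radius 1/120
input v2: applying the 1 nested substitution gives center (-1/2, -1/2), radius 1/10


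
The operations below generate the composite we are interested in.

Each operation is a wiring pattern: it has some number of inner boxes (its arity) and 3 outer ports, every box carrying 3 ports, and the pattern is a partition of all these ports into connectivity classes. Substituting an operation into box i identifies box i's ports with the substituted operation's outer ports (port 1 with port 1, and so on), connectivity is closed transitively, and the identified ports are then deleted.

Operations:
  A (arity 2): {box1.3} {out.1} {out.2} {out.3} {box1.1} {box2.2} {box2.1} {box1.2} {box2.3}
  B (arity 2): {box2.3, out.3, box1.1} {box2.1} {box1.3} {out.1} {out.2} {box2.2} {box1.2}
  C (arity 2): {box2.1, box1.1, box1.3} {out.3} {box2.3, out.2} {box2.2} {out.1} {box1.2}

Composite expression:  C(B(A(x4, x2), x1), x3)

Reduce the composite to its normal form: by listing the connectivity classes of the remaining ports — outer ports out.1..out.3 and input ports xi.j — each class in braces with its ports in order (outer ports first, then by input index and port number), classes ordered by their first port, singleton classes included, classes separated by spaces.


{out.1} {out.2, x3.3} {out.3} {x1.1} {x1.2} {x1.3, x3.1} {x2.1} {x2.2} {x2.3} {x3.2} {x4.1} {x4.2} {x4.3}

Substituting into C glues patterns; closure does the rest.
A over (x4, x2) gives {out.1} {out.2} {out.3} {x2.1} {x2.2} {x2.3} {x4.1} {x4.2} {x4.3}, out.j being that stage's outer ports
B over (x4, x2, x1) gives {out.1} {out.2} {out.3, x1.3} {x1.1} {x1.2} {x2.1} {x2.2} {x2.3} {x4.1} {x4.2} {x4.3}, out.j being that stage's outer ports
C over (x4, x2, x1, x3) gives {out.1} {out.2, x3.3} {out.3} {x1.1} {x1.2} {x1.3, x3.1} {x2.1} {x2.2} {x2.3} {x3.2} {x4.1} {x4.2} {x4.3}, out.j being that stage's outer ports


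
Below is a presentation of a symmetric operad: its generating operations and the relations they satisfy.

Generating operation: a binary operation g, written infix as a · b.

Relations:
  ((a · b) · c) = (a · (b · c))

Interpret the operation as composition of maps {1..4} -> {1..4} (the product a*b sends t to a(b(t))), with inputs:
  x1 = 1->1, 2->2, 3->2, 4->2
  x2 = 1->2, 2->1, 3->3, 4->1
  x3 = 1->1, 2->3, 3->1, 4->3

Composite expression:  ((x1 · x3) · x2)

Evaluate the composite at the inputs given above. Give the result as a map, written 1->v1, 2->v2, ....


1->2, 2->1, 3->1, 4->1

(x1 · x3) = 1->1, 2->2, 3->1, 4->2
((x1 · x3) · x2) = 1->2, 2->1, 3->1, 4->1


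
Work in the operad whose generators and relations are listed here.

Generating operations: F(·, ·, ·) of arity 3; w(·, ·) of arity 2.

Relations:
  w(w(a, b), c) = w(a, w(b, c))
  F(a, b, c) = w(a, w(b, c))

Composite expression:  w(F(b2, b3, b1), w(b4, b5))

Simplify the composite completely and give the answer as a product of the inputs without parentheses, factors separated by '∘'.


b2 ∘ b3 ∘ b1 ∘ b4 ∘ b5

The w-tree's shape is irrelevant; the b-reading-order decides.
F(b2, b3, b1) reduces to b2 ∘ b3 ∘ b1
w(b4, b5) reduces to b4 ∘ b5
w(F(b2, b3, b1), w(b4, b5)) reduces to b2 ∘ b3 ∘ b1 ∘ b4 ∘ b5


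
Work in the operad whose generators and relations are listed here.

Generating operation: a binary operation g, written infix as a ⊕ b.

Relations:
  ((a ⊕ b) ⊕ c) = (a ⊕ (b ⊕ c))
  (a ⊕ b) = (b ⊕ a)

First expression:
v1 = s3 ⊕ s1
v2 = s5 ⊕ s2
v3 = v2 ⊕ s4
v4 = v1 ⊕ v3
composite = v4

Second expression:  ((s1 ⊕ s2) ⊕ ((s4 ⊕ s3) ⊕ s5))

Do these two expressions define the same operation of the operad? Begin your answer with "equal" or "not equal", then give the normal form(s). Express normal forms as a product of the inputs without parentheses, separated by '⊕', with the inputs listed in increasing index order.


equal; the common form is s1 ⊕ s2 ⊕ s3 ⊕ s4 ⊕ s5

In normal form, the first expression is s1 ⊕ s2 ⊕ s3 ⊕ s4 ⊕ s5
In normal form, the second expression is s1 ⊕ s2 ⊕ s3 ⊕ s4 ⊕ s5
The normal forms match — equal.


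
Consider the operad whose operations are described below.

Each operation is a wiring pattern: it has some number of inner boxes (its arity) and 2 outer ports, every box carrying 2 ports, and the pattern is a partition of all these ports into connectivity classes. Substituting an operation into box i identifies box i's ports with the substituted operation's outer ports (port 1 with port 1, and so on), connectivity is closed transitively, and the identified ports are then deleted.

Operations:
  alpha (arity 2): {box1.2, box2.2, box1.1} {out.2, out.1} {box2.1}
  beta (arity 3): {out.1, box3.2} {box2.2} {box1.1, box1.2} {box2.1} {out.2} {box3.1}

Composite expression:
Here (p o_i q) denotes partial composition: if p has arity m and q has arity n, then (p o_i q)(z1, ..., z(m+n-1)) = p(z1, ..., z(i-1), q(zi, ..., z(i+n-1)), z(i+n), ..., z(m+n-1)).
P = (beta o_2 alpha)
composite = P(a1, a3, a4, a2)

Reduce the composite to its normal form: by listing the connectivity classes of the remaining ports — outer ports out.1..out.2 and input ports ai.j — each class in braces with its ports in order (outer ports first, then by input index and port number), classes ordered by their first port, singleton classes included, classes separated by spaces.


{out.1, a2.2} {out.2} {a1.1, a1.2} {a2.1} {a3.1, a3.2, a4.2} {a4.1}

Two ports join when wires chain via beta-identified ports.
the subtree at alpha composes to {out.1, out.2} {a3.1, a3.2, a4.2} {a4.1} on (a3, a4); out.j = own outer ports
the subtree at beta composes to {out.1, a2.2} {out.2} {a1.1, a1.2} {a2.1} {a3.1, a3.2, a4.2} {a4.1} on (a1, a3, a4, a2); out.j = own outer ports


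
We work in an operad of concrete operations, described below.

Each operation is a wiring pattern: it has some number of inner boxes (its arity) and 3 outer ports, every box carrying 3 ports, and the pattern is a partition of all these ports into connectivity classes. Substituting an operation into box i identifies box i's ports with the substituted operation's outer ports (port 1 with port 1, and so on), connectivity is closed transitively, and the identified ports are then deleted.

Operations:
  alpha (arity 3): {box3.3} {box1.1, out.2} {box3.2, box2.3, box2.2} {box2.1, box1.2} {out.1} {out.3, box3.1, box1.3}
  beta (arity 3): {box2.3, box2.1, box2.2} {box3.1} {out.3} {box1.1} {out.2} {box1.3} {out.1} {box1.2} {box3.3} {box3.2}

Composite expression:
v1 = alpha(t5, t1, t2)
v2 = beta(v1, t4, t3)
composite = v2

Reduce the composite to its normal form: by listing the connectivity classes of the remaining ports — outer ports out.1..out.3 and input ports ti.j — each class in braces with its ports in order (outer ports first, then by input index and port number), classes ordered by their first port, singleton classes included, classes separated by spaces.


{out.1} {out.2} {out.3} {t1.1, t5.2} {t1.2, t1.3, t2.2} {t2.1, t5.3} {t2.3} {t3.1} {t3.2} {t3.3} {t4.1, t4.2, t4.3} {t5.1}

Treat the ports identified at beta as solder joints: merge, then drop.
after alpha, the pattern on (t5, t1, t2) reads {out.1} {out.2, t5.1} {out.3, t2.1, t5.3} {t1.1, t5.2} {t1.2, t1.3, t2.2} {t2.3} (out.j = its outer ports)
after beta, the pattern on (t5, t1, t2, t4, t3) reads {out.1} {out.2} {out.3} {t1.1, t5.2} {t1.2, t1.3, t2.2} {t2.1, t5.3} {t2.3} {t3.1} {t3.2} {t3.3} {t4.1, t4.2, t4.3} {t5.1} (out.j = its outer ports)


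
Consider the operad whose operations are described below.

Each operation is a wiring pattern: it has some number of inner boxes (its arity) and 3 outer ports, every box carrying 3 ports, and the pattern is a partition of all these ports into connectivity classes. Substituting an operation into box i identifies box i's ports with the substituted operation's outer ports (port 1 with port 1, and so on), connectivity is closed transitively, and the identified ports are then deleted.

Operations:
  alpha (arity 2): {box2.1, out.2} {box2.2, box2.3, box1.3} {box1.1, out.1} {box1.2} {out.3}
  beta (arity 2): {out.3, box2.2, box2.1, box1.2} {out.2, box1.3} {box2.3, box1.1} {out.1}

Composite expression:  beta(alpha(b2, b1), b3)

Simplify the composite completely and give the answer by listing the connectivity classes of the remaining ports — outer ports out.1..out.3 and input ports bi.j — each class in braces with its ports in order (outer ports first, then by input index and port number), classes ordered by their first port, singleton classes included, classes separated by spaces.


{out.1} {out.2} {out.3, b1.1, b3.1, b3.2} {b1.2, b1.3, b2.3} {b2.1, b3.3} {b2.2}

Substituting into beta glues patterns; closure does the rest.
the subtree at alpha composes to {out.1, b2.1} {out.2, b1.1} {out.3} {b1.2, b1.3, b2.3} {b2.2} on (b2, b1); out.j = own outer ports
the subtree at beta composes to {out.1} {out.2} {out.3, b1.1, b3.1, b3.2} {b1.2, b1.3, b2.3} {b2.1, b3.3} {b2.2} on (b2, b1, b3); out.j = own outer ports


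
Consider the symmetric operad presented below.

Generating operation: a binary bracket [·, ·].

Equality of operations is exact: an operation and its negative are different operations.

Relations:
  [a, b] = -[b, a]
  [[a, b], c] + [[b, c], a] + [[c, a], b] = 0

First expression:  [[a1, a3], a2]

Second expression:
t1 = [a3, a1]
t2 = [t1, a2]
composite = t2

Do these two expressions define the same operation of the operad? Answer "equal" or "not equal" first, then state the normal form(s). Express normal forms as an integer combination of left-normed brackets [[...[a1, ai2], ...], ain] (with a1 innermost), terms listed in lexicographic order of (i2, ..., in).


not equal: they reduce to [[a1, a3], a2] and -[[a1, a3], a2]

Normal form of the first expression: [[a1, a3], a2]
Normal form of the second expression: -[[a1, a3], a2]
The normal forms differ: not equal.


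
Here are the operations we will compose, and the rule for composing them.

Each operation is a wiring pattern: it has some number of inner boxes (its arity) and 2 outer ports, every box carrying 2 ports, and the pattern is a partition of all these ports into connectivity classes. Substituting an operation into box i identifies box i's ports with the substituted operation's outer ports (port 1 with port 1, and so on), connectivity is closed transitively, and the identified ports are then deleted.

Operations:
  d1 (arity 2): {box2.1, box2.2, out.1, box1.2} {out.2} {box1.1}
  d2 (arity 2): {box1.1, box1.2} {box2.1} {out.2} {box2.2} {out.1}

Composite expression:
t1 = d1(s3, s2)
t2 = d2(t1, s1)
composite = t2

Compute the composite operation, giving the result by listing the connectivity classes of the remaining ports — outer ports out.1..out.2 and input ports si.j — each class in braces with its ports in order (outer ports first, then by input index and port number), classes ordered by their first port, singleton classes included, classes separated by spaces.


{out.1} {out.2} {s1.1} {s1.2} {s2.1, s2.2, s3.2} {s3.1}

After gluing at d2, chains via deleted ports link the s-ports.
the subtree at d1 composes to {out.1, s2.1, s2.2, s3.2} {out.2} {s3.1} on (s3, s2); out.j = own outer ports
the subtree at d2 composes to {out.1} {out.2} {s1.1} {s1.2} {s2.1, s2.2, s3.2} {s3.1} on (s3, s2, s1); out.j = own outer ports


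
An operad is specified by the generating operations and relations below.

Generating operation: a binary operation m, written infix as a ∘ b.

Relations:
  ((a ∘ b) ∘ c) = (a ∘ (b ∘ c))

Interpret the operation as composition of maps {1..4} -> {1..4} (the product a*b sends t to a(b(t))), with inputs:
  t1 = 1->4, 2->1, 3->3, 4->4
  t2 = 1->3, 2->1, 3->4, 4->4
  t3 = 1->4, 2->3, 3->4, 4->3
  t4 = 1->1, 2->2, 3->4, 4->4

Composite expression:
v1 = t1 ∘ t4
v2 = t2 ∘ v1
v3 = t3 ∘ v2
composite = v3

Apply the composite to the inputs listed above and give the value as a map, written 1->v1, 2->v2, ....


(t1 ∘ t4) = 1->4, 2->1, 3->4, 4->4
(t2 ∘ (t1 ∘ t4)) = 1->4, 2->3, 3->4, 4->4
(t3 ∘ (t2 ∘ (t1 ∘ t4))) = 1->3, 2->4, 3->3, 4->3

1->3, 2->4, 3->3, 4->3


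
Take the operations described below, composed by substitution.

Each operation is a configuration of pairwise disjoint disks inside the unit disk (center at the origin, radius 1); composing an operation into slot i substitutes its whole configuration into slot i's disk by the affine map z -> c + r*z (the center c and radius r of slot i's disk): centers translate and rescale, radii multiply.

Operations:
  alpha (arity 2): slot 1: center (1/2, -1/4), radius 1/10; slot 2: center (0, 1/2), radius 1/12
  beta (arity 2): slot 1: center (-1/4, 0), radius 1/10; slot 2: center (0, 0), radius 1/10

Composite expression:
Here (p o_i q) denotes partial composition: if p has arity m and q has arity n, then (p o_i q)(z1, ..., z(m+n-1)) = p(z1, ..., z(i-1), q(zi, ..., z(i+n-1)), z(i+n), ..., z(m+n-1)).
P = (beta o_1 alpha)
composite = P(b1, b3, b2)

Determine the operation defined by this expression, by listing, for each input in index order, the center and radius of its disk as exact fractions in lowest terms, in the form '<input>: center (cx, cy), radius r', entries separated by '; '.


b1: center (-1/5, -1/40), radius 1/100; b2: center (0, 0), radius 1/10; b3: center (-1/4, 1/20), radius 1/120

Only the slot chain above each b matters under beta; compose those maps.
b1 passes through 2 substitutions, ending at center (-1/5, -1/40), radius 1/100
b3 passes through 2 substitutions, ending at center (-1/4, 1/20), radius 1/120
b2 passes through 1 substitution, ending at center (0, 0), radius 1/10
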